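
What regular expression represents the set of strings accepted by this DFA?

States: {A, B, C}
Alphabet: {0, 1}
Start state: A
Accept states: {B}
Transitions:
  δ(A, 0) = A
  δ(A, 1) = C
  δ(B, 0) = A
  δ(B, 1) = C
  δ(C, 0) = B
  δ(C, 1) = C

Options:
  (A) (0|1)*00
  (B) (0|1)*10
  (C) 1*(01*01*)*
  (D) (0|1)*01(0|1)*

Check each option against the DFA on short strings; one disagreement eliminates an option:
  (A) (0|1)*00: on '00' the DFA goes A → A → A and rejects (A ∉ Accept), but the regex matches it → eliminate
  (B) (0|1)*10: agrees with the DFA on every string of length ≤ 6
  (C) 1*(01*01*)*: on ε the DFA stays in A and rejects (A ∉ Accept), but the regex matches it → eliminate
  (D) (0|1)*01(0|1)*: on '01' the DFA goes A → A → C and rejects (C ∉ Accept), but the regex matches it → eliminate
Only (B) is consistent with the DFA.
(B) (0|1)*10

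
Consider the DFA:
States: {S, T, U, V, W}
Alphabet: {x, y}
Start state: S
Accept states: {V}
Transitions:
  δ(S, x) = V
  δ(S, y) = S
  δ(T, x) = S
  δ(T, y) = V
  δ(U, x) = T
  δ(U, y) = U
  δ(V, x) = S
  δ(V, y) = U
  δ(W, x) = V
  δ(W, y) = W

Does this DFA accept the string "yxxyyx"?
Processing string "yxxyyx":
  S --y--> S
  S --x--> V
  V --x--> S
  S --y--> S
  S --y--> S
  S --x--> V
Final state: V
Accept states: {V}
Yes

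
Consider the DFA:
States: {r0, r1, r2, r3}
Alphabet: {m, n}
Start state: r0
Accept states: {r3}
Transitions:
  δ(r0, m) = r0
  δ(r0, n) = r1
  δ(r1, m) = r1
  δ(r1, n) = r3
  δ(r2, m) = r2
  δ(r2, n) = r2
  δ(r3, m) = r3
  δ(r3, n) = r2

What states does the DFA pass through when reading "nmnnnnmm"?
read 'n': r0 → r1
  read 'm': r1 → r1
  read 'n': r1 → r3
  read 'n': r3 → r2
  read 'n': r2 → r2
  read 'n': r2 → r2
  read 'm': r2 → r2
  read 'm': r2 → r2
r0 -> r1 -> r1 -> r3 -> r2 -> r2 -> r2 -> r2 -> r2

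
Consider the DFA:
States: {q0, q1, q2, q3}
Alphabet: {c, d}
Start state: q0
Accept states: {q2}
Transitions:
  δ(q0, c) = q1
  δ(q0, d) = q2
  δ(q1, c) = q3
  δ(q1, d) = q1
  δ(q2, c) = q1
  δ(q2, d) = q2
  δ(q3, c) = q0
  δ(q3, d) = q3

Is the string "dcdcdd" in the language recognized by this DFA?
Processing string "dcdcdd":
  q0 --d--> q2
  q2 --c--> q1
  q1 --d--> q1
  q1 --c--> q3
  q3 --d--> q3
  q3 --d--> q3
Final state: q3
Accept states: {q2}
No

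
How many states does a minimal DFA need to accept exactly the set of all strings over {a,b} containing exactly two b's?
By Myhill–Nerode, count the distinguishable equivalence classes: four classes — 0, 1, 2, or ≥3 b's seen.
4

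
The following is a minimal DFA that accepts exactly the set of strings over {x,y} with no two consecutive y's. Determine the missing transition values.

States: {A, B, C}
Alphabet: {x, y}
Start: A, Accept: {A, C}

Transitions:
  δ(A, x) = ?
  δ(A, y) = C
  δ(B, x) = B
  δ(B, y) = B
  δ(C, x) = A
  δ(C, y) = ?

From the language and accept set, identify what each state tracks — A: last symbol not y (ok); B: saw yy (dead); C: last symbol y (ok).
Each missing δ(q, a) is the state matching the new tracked value after reading a.
δ(A, x) = A; δ(C, y) = B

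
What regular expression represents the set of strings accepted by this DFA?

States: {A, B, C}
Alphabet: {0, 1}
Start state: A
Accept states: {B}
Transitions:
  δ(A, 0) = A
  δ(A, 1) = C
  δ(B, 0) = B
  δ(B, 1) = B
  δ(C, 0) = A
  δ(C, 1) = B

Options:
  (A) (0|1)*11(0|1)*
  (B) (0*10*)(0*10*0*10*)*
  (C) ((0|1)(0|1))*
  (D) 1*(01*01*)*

Check each option against the DFA on short strings; one disagreement eliminates an option:
  (A) (0|1)*11(0|1)*: agrees with the DFA on every string of length ≤ 6
  (B) (0*10*)(0*10*0*10*)*: on '1' the DFA goes A → C and rejects (C ∉ Accept), but the regex matches it → eliminate
  (C) ((0|1)(0|1))*: on ε the DFA stays in A and rejects (A ∉ Accept), but the regex matches it → eliminate
  (D) 1*(01*01*)*: on ε the DFA stays in A and rejects (A ∉ Accept), but the regex matches it → eliminate
Only (A) is consistent with the DFA.
(A) (0|1)*11(0|1)*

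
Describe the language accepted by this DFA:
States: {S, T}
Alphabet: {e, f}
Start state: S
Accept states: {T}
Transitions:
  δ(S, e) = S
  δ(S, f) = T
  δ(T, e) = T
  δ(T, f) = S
Testing a few strings:
  'e' → reject
  'ffe' → reject
  'ff' → reject
  'ef' → accept
State roles: S=even number of f's so far; T=odd number of f's so far
All strings over {e,f} with an odd number of f's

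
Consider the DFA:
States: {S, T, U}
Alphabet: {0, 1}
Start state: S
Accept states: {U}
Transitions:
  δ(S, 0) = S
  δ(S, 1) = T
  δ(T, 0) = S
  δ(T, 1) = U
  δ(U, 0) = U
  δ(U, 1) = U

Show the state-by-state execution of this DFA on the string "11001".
read '1': S → T
  read '1': T → U
  read '0': U → U
  read '0': U → U
  read '1': U → U
S -> T -> U -> U -> U -> U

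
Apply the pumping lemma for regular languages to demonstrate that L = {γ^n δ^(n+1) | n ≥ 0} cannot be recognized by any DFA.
Assume L is regular with pumping length p. Idea: pumping the γ-block breaks the fixed offset of 1.
Choose s = γ^p δ^(p+1) ∈ L. By the pumping lemma, s = xyz with |xy| ≤ p, |y| > 0, so y = γ^k with k ≥ 1. Then xy²z = γ^(p+k) δ^(p+1). For this to be in L we would need p+1 = (p+k)+1, i.e. k = 0, contradicting k ≥ 1. So xy²z ∉ L.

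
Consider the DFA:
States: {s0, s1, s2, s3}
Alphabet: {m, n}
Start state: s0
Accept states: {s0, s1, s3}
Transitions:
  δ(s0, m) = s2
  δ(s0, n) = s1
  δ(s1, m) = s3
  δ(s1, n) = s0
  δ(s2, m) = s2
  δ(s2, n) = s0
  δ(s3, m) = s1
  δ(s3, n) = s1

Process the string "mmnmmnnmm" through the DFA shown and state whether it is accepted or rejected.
Processing string "mmnmmnnmm":
  s0 --m--> s2
  s2 --m--> s2
  s2 --n--> s0
  s0 --m--> s2
  s2 --m--> s2
  s2 --n--> s0
  s0 --n--> s1
  s1 --m--> s3
  s3 --m--> s1
Final state: s1
Accept states: {s0, s1, s3}
Yes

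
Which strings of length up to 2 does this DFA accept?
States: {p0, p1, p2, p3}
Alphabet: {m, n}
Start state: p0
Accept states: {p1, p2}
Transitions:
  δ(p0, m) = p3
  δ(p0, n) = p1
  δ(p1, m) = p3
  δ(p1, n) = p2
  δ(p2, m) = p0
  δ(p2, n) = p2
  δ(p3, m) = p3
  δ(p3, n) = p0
n, nn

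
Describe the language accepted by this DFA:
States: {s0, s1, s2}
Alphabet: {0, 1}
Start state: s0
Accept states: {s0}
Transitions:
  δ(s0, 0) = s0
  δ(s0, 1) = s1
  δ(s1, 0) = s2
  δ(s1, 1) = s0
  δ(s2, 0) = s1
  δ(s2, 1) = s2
Testing a few strings:
  '10' → reject
  '111' → reject
  '1110' → reject
  '0001' → reject
State roles: s0=value ≡ 0 (mod 3); s1=value ≡ 1 (mod 3); s2=value ≡ 2 (mod 3)
All binary strings representing a multiple of 3 (read in base 2; leading zeros allowed and ε counts as 0)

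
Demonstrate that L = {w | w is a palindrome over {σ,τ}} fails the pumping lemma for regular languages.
Assume L is regular with pumping length p. Idea: pumping the leading σ-block breaks the symmetry.
Choose s = σ^p τ σ^p (a palindrome of length 2p+1 ≥ p). By the pumping lemma, s = xyz with |xy| ≤ p, |y| > 0, so y = σ^k with k > 0 (xy lies entirely in the first σ^p). Then xy²z = σ^(p+k) τ σ^p, which is not a palindrome since p+k ≠ p.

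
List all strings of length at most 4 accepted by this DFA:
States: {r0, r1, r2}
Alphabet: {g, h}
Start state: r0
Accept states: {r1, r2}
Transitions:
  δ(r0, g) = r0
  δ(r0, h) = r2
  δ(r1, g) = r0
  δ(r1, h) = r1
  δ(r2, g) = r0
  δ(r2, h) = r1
h, gh, hh, ggh, ghh, hgh, hhh, gggh, gghh, ghgh, ghhh, hggh, hghh, hhgh, hhhh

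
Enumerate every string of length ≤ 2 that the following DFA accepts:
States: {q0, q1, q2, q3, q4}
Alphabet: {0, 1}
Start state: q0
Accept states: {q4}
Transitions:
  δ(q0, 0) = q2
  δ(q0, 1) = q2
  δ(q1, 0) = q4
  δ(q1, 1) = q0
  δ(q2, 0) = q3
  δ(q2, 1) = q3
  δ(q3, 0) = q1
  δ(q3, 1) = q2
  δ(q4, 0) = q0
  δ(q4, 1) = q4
None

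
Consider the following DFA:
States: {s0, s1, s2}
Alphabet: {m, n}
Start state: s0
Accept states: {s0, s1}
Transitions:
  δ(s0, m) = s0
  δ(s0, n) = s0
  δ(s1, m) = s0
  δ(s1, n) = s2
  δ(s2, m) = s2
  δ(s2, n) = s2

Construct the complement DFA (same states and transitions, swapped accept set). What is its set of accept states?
Complement accept states = All states \ Original accept states
= {s0, s1, s2} \ {s0, s1}
{s2}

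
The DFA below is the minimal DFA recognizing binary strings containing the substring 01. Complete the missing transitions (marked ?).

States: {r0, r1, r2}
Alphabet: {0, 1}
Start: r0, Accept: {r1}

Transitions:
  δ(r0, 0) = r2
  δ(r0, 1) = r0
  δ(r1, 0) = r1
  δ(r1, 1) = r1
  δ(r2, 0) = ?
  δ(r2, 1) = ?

From the language and accept set, identify what each state tracks — r0: no 0 seen yet; r1: substring 01 seen; r2: seen a 0, waiting for 1.
Each missing δ(q, a) is the state matching the new tracked value after reading a.
δ(r2, 0) = r2; δ(r2, 1) = r1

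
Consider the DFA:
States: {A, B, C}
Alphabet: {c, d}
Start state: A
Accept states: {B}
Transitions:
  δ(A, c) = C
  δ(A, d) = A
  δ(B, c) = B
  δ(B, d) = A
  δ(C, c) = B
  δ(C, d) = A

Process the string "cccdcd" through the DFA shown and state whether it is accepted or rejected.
Processing string "cccdcd":
  A --c--> C
  C --c--> B
  B --c--> B
  B --d--> A
  A --c--> C
  C --d--> A
Final state: A
Accept states: {B}
No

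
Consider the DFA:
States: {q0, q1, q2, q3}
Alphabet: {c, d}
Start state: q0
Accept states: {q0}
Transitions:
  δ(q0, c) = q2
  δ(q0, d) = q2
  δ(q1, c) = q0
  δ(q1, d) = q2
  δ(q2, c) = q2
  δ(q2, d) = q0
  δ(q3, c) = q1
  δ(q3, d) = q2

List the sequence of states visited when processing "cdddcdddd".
read 'c': q0 → q2
  read 'd': q2 → q0
  read 'd': q0 → q2
  read 'd': q2 → q0
  read 'c': q0 → q2
  read 'd': q2 → q0
  read 'd': q0 → q2
  read 'd': q2 → q0
  read 'd': q0 → q2
q0 -> q2 -> q0 -> q2 -> q0 -> q2 -> q0 -> q2 -> q0 -> q2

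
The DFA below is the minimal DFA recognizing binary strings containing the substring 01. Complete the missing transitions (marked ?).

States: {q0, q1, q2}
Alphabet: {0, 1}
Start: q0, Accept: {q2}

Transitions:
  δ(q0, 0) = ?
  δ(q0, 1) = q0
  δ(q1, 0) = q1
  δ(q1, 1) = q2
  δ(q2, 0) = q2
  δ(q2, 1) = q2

From the language and accept set, identify what each state tracks — q0: no 0 seen yet; q1: seen a 0, waiting for 1; q2: substring 01 seen.
Each missing δ(q, a) is the state matching the new tracked value after reading a.
δ(q0, 0) = q1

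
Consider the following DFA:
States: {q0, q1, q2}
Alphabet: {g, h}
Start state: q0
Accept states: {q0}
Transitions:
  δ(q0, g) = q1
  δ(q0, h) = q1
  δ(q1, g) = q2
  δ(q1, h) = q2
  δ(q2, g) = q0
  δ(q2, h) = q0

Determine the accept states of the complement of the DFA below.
Complement accept states = All states \ Original accept states
= {q0, q1, q2} \ {q0}
{q1, q2}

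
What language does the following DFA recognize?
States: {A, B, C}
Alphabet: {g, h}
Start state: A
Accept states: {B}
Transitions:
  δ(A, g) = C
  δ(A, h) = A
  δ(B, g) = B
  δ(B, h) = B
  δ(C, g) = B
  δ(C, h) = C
Testing a few strings:
  'g' → reject
  'gg' → accept
  'hg' → reject
  'gh' → reject
State roles: A=zero g's seen; B=≥ two g's seen; C=one g seen
All strings over {g,h} containing at least two g's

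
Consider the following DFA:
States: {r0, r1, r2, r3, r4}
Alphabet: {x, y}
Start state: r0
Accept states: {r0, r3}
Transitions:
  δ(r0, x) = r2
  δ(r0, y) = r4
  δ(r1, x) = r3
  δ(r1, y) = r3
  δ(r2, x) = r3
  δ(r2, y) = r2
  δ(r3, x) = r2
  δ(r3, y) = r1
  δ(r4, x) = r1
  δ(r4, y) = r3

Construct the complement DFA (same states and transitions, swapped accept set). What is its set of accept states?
Complement accept states = All states \ Original accept states
= {r0, r1, r2, r3, r4} \ {r0, r3}
{r1, r2, r4}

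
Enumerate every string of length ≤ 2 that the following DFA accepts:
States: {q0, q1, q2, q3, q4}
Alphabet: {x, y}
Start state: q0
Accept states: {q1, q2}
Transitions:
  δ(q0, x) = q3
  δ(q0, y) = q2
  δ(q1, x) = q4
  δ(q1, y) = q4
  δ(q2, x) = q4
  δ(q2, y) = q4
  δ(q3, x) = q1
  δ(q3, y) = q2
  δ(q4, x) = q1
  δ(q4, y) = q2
y, xx, xy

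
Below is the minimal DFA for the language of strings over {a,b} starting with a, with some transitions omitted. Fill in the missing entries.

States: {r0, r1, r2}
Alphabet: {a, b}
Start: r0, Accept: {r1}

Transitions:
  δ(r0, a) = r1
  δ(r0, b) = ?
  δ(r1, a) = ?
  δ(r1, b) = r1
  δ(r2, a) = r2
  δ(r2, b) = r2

From the language and accept set, identify what each state tracks — r0: no input read; r1: started with a; r2: started with b (dead).
Each missing δ(q, a) is the state matching the new tracked value after reading a.
δ(r0, b) = r2; δ(r1, a) = r1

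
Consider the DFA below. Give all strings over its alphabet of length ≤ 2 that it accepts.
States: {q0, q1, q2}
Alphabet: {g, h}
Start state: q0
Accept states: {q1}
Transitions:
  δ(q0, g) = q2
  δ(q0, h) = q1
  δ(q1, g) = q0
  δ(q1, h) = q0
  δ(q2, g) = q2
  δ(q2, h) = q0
h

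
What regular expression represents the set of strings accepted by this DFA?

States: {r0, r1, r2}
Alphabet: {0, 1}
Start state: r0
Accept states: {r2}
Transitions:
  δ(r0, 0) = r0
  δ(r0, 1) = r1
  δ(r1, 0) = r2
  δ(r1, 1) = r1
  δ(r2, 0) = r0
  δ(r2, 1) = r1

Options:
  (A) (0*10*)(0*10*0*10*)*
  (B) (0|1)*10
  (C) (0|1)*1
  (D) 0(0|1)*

Check each option against the DFA on short strings; one disagreement eliminates an option:
  (A) (0*10*)(0*10*0*10*)*: on '1' the DFA goes r0 → r1 and rejects (r1 ∉ Accept), but the regex matches it → eliminate
  (B) (0|1)*10: agrees with the DFA on every string of length ≤ 6
  (C) (0|1)*1: on '1' the DFA goes r0 → r1 and rejects (r1 ∉ Accept), but the regex matches it → eliminate
  (D) 0(0|1)*: on '0' the DFA goes r0 → r0 and rejects (r0 ∉ Accept), but the regex matches it → eliminate
Only (B) is consistent with the DFA.
(B) (0|1)*10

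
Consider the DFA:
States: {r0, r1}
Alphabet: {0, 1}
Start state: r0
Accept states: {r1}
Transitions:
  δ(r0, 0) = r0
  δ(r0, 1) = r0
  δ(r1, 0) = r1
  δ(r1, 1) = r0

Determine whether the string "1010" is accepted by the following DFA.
Processing string "1010":
  r0 --1--> r0
  r0 --0--> r0
  r0 --1--> r0
  r0 --0--> r0
Final state: r0
Accept states: {r1}
No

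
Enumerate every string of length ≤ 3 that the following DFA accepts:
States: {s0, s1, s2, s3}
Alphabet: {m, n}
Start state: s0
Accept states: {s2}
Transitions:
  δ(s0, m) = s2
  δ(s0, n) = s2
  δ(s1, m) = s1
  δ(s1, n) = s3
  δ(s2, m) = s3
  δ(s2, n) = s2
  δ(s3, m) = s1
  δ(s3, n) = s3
m, n, mn, nn, mnn, nnn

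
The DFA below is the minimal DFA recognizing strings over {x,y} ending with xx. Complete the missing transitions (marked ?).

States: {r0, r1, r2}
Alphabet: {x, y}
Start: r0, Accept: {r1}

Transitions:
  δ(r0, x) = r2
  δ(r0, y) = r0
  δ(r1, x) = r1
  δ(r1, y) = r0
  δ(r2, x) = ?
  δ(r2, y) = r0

From the language and accept set, identify what each state tracks — r0: last symbol not x; r1: two trailing x's; r2: one trailing x.
Each missing δ(q, a) is the state matching the new tracked value after reading a.
δ(r2, x) = r1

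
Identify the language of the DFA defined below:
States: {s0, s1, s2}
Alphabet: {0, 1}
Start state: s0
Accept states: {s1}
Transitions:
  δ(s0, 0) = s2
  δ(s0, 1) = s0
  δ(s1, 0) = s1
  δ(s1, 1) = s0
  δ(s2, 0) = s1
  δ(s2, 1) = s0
Testing a few strings:
  '10' → reject
  '0110' → reject
  '111' → reject
  '0101' → reject
State roles: s0=last symbol not 0; s1=two trailing 0's; s2=one trailing 0
All binary strings ending with 00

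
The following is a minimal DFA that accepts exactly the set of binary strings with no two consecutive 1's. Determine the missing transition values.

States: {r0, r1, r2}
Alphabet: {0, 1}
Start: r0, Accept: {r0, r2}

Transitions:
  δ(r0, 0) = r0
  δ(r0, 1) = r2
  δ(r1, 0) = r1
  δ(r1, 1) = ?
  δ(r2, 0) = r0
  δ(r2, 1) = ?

From the language and accept set, identify what each state tracks — r0: last symbol not 1 (ok); r1: saw 11 (dead); r2: last symbol 1 (ok).
Each missing δ(q, a) is the state matching the new tracked value after reading a.
δ(r1, 1) = r1; δ(r2, 1) = r1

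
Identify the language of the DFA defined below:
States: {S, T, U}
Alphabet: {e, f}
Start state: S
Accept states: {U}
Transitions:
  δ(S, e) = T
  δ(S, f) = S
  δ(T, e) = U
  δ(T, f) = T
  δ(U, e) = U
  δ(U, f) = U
Testing a few strings:
  'fe' → reject
  'eee' → accept
  'e' → reject
  'eeee' → accept
State roles: S=zero e's seen; T=one e seen; U=≥ two e's seen
All strings over {e,f} containing at least two e's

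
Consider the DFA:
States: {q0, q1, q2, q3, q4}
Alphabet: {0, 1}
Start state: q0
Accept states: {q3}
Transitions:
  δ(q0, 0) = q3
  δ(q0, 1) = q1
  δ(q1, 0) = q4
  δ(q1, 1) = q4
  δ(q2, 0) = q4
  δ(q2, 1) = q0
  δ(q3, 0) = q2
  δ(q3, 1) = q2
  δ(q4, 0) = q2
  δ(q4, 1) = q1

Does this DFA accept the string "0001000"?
Processing string "0001000":
  q0 --0--> q3
  q3 --0--> q2
  q2 --0--> q4
  q4 --1--> q1
  q1 --0--> q4
  q4 --0--> q2
  q2 --0--> q4
Final state: q4
Accept states: {q3}
No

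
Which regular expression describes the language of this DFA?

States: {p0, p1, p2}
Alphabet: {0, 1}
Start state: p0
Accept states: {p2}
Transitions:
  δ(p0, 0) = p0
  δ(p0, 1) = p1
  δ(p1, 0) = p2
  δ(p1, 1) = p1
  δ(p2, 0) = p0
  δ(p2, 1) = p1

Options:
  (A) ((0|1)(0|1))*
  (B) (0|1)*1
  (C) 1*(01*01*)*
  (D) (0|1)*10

Check each option against the DFA on short strings; one disagreement eliminates an option:
  (A) ((0|1)(0|1))*: on ε the DFA stays in p0 and rejects (p0 ∉ Accept), but the regex matches it → eliminate
  (B) (0|1)*1: on '1' the DFA goes p0 → p1 and rejects (p1 ∉ Accept), but the regex matches it → eliminate
  (C) 1*(01*01*)*: on ε the DFA stays in p0 and rejects (p0 ∉ Accept), but the regex matches it → eliminate
  (D) (0|1)*10: agrees with the DFA on every string of length ≤ 6
Only (D) is consistent with the DFA.
(D) (0|1)*10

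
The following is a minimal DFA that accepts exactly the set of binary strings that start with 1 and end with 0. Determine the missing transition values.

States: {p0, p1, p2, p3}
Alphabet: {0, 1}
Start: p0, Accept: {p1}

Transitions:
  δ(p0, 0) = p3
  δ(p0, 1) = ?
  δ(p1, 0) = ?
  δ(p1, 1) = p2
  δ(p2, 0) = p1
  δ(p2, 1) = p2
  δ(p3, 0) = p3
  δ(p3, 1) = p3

From the language and accept set, identify what each state tracks — p0: no input read; p1: started with 1, last symbol 0; p2: started with 1, last symbol 1; p3: started with 0 (dead).
Each missing δ(q, a) is the state matching the new tracked value after reading a.
δ(p0, 1) = p2; δ(p1, 0) = p1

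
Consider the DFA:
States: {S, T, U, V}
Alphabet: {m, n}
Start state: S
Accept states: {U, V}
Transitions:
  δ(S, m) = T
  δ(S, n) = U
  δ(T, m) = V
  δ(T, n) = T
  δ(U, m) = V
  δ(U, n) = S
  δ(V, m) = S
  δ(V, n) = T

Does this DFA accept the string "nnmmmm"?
Processing string "nnmmmm":
  S --n--> U
  U --n--> S
  S --m--> T
  T --m--> V
  V --m--> S
  S --m--> T
Final state: T
Accept states: {U, V}
No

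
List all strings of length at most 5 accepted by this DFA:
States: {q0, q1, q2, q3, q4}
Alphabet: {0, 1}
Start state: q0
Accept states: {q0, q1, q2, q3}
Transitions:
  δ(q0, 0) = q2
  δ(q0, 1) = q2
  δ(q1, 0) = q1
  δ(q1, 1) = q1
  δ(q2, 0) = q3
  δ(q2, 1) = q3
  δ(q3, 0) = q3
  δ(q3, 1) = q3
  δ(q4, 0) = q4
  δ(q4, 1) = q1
ε, 0, 1, 00, 01, 10, 11, 000, 001, 010, 011, 100, 101, 110, 111, 0000, 0001, 0010, 0011, 0100, 0101, 0110, 0111, 1000, 1001, 1010, 1011, 1100, 1101, 1110, 1111, 00000, 00001, 00010, 00011, 00100, 00101, 00110, 00111, 01000, 01001, 01010, 01011, 01100, 01101, 01110, 01111, 10000, 10001, 10010, 10011, 10100, 10101, 10110, 10111, 11000, 11001, 11010, 11011, 11100, 11101, 11110, 11111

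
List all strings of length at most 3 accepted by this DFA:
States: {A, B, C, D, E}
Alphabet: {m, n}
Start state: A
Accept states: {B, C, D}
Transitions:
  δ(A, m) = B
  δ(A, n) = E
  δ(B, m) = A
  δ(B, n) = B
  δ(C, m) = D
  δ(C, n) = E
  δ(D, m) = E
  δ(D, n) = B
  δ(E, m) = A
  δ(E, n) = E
m, mn, mmm, mnn, nmm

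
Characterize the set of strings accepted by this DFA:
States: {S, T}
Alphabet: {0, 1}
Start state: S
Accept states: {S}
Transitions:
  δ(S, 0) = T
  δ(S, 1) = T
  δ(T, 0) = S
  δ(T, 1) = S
Testing a few strings:
  '100' → reject
  '10' → accept
  '00' → accept
  '0' → reject
State roles: S=even length so far; T=odd length so far
All binary strings of even length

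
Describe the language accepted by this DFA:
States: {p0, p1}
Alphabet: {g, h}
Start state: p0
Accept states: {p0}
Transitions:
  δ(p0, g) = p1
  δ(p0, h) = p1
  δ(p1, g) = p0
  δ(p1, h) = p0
Testing a few strings:
  'hgg' → reject
  'hh' → accept
  'hgh' → reject
  'g' → reject
State roles: p0=even length so far; p1=odd length so far
All strings over {g,h} of even length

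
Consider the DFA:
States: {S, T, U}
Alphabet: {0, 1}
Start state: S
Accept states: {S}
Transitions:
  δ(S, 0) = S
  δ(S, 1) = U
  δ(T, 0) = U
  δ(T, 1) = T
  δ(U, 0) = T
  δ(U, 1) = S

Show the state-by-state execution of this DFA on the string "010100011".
read '0': S → S
  read '1': S → U
  read '0': U → T
  read '1': T → T
  read '0': T → U
  read '0': U → T
  read '0': T → U
  read '1': U → S
  read '1': S → U
S -> S -> U -> T -> T -> U -> T -> U -> S -> U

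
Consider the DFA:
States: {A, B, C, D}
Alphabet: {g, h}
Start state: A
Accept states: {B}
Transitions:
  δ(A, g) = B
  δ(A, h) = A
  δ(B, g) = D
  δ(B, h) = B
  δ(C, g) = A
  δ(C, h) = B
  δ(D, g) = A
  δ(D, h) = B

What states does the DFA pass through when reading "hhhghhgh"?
read 'h': A → A
  read 'h': A → A
  read 'h': A → A
  read 'g': A → B
  read 'h': B → B
  read 'h': B → B
  read 'g': B → D
  read 'h': D → B
A -> A -> A -> A -> B -> B -> B -> D -> B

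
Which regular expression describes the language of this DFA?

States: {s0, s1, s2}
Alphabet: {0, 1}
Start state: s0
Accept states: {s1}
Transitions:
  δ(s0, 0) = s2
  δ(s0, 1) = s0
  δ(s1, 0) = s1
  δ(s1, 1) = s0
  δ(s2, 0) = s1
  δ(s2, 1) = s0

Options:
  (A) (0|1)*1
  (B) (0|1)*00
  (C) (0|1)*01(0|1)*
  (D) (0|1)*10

Check each option against the DFA on short strings; one disagreement eliminates an option:
  (A) (0|1)*1: on '1' the DFA goes s0 → s0 and rejects (s0 ∉ Accept), but the regex matches it → eliminate
  (B) (0|1)*00: agrees with the DFA on every string of length ≤ 6
  (C) (0|1)*01(0|1)*: on '00' the DFA goes s0 → s2 → s1 and accepts (s1 ∈ Accept), but the regex does not match it → eliminate
  (D) (0|1)*10: on '00' the DFA goes s0 → s2 → s1 and accepts (s1 ∈ Accept), but the regex does not match it → eliminate
Only (B) is consistent with the DFA.
(B) (0|1)*00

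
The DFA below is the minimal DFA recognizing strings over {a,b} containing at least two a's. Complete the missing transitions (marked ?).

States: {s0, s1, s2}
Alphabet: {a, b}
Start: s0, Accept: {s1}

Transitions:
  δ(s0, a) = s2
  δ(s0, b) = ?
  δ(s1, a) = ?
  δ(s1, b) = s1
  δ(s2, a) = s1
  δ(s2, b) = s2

From the language and accept set, identify what each state tracks — s0: zero a's seen; s1: ≥ two a's seen; s2: one a seen.
Each missing δ(q, a) is the state matching the new tracked value after reading a.
δ(s0, b) = s0; δ(s1, a) = s1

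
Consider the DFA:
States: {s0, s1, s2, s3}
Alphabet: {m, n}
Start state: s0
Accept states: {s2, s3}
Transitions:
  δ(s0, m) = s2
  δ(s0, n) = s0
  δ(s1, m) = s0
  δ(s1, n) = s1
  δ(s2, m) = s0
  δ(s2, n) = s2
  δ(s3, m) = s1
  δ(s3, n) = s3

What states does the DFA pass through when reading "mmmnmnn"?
read 'm': s0 → s2
  read 'm': s2 → s0
  read 'm': s0 → s2
  read 'n': s2 → s2
  read 'm': s2 → s0
  read 'n': s0 → s0
  read 'n': s0 → s0
s0 -> s2 -> s0 -> s2 -> s2 -> s0 -> s0 -> s0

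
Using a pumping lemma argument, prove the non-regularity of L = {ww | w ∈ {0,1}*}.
Assume L is regular with pumping length p. Idea: pumping the leading 0-block breaks the equality of the two halves.
Choose s = 0^p 1 0^p 1 ∈ L (with w = 0^p 1). |s| = 2p+2 ≥ p. By the pumping lemma, s = xyz with |xy| ≤ p, |y| > 0, so y = 0^k with k ≥ 1, in the first 0-block. Then xy²z = 0^(p+k) 1 0^p 1, of length 2p+2+k. If k is odd this length is odd, so it cannot be of the form ww. If k is even, each half has length p+1+k/2 ≤ p+k, so the first half lies entirely inside the leading 0-block and contains no 1, while the second half ends in 1; the halves differ. Either way xy²z ∉ L.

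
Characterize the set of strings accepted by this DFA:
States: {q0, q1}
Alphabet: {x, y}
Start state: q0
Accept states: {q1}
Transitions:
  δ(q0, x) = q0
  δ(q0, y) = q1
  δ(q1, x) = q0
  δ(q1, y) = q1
Testing a few strings:
  'xyx' → reject
  'y' → accept
  'yxx' → reject
  'x' → reject
State roles: q0=last symbol not y; q1=last symbol is y
All strings over {x,y} ending with y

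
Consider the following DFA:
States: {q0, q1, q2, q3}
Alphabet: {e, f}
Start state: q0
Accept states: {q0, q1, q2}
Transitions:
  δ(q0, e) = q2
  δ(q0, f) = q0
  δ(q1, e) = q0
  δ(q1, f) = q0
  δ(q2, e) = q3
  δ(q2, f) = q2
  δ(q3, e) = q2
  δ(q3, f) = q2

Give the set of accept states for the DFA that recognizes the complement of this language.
Complement accept states = All states \ Original accept states
= {q0, q1, q2, q3} \ {q0, q1, q2}
{q3}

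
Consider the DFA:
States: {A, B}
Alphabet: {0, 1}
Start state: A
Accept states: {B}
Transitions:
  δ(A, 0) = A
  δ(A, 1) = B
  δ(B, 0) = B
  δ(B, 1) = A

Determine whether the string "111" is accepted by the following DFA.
Processing string "111":
  A --1--> B
  B --1--> A
  A --1--> B
Final state: B
Accept states: {B}
Yes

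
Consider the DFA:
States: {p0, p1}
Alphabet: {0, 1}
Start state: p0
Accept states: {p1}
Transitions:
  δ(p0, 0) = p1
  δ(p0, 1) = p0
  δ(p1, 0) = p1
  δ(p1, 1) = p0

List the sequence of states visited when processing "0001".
read '0': p0 → p1
  read '0': p1 → p1
  read '0': p1 → p1
  read '1': p1 → p0
p0 -> p1 -> p1 -> p1 -> p0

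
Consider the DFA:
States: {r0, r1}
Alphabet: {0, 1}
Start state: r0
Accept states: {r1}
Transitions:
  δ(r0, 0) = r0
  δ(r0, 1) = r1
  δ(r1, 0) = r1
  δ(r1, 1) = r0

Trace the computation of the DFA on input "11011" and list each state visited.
read '1': r0 → r1
  read '1': r1 → r0
  read '0': r0 → r0
  read '1': r0 → r1
  read '1': r1 → r0
r0 -> r1 -> r0 -> r0 -> r1 -> r0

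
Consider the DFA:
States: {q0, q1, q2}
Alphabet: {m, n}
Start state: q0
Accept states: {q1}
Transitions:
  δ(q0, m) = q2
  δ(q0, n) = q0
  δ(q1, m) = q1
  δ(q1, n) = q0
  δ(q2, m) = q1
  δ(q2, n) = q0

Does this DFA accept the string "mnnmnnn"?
Processing string "mnnmnnn":
  q0 --m--> q2
  q2 --n--> q0
  q0 --n--> q0
  q0 --m--> q2
  q2 --n--> q0
  q0 --n--> q0
  q0 --n--> q0
Final state: q0
Accept states: {q1}
No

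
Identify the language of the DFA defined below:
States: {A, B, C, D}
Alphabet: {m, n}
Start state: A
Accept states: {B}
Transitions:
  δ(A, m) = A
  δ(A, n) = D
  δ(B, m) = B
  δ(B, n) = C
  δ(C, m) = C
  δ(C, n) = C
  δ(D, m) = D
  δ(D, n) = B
Testing a few strings:
  'nn' → accept
  'nmmm' → reject
  'nmm' → reject
  'mmnm' → reject
State roles: A=zero n's; B=two n's; C=≥ three n's (dead); D=one n
All strings over {m,n} containing exactly two n's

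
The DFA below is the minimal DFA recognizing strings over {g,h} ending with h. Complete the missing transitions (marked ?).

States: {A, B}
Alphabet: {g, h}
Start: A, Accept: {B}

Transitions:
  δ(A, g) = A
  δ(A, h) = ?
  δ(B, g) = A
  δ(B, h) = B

From the language and accept set, identify what each state tracks — A: last symbol not h; B: last symbol is h.
Each missing δ(q, a) is the state matching the new tracked value after reading a.
δ(A, h) = B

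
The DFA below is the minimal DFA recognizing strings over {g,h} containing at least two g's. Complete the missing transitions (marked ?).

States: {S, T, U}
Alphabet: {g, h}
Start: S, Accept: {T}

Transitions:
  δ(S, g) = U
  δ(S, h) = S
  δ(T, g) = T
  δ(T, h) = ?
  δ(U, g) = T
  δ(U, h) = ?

From the language and accept set, identify what each state tracks — S: zero g's seen; T: ≥ two g's seen; U: one g seen.
Each missing δ(q, a) is the state matching the new tracked value after reading a.
δ(T, h) = T; δ(U, h) = U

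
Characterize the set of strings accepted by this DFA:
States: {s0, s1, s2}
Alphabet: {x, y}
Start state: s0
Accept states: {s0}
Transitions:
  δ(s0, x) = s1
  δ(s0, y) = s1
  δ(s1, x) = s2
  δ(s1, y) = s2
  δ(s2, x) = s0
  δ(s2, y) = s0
Testing a few strings:
  'y' → reject
  'xx' → reject
  'xy' → reject
  'xyxy' → reject
State roles: s0=length ≡ 0 (mod 3); s1=length ≡ 1 (mod 3); s2=length ≡ 2 (mod 3)
All strings over {x,y} whose length is a multiple of 3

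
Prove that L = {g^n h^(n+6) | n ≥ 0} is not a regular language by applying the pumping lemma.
Assume L is regular with pumping length p. Idea: pumping the g-block breaks the fixed offset of 6.
Choose s = g^p h^(p+6) ∈ L. By the pumping lemma, s = xyz with |xy| ≤ p, |y| > 0, so y = g^k with k ≥ 1. Then xy²z = g^(p+k) h^(p+6). For this to be in L we would need p+6 = (p+k)+6, i.e. k = 0, contradicting k ≥ 1. So xy²z ∉ L.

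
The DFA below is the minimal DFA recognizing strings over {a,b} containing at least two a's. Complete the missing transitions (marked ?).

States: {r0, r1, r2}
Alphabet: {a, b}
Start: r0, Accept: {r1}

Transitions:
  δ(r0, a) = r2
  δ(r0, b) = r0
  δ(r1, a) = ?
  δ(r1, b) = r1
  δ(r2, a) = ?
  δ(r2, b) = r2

From the language and accept set, identify what each state tracks — r0: zero a's seen; r1: ≥ two a's seen; r2: one a seen.
Each missing δ(q, a) is the state matching the new tracked value after reading a.
δ(r1, a) = r1; δ(r2, a) = r1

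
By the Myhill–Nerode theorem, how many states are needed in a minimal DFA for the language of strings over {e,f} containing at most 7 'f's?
By Myhill–Nerode, count the distinguishable equivalence classes: 9 classes — having seen 0, 1, …, 7, or >7 copies of 'f'; counts 0 through 7 are accepting and >7 is dead.
9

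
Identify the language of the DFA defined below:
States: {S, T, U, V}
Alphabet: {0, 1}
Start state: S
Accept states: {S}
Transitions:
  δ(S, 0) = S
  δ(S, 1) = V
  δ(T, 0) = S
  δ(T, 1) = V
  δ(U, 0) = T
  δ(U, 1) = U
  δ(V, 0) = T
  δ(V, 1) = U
Testing a few strings:
  '11' → reject
  '110' → reject
  '01' → reject
  '0' → accept
State roles: S=value ≡ 0 (mod 4); T=value ≡ 2 (mod 4); U=value ≡ 3 (mod 4); V=value ≡ 1 (mod 4)
All binary strings representing a multiple of 4 (read in base 2; leading zeros allowed and ε counts as 0)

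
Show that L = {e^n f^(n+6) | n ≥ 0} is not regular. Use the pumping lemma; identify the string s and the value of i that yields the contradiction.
Assume L is regular with pumping length p. Idea: pumping the e-block breaks the fixed offset of 6.
Choose s = e^p f^(p+6) ∈ L. By the pumping lemma, s = xyz with |xy| ≤ p, |y| > 0, so y = e^k with k ≥ 1. Then xy²z = e^(p+k) f^(p+6). For this to be in L we would need p+6 = (p+k)+6, i.e. k = 0, contradicting k ≥ 1. So xy²z ∉ L.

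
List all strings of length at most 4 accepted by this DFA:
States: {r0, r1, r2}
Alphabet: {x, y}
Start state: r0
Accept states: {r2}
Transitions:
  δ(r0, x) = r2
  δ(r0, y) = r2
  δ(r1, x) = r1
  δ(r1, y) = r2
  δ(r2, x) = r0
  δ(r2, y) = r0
x, y, xxx, xxy, xyx, xyy, yxx, yxy, yyx, yyy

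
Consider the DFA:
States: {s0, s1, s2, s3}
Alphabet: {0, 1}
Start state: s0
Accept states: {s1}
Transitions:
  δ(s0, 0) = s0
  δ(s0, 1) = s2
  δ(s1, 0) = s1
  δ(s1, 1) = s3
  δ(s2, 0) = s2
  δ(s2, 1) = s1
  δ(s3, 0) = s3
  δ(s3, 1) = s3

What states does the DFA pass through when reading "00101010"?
read '0': s0 → s0
  read '0': s0 → s0
  read '1': s0 → s2
  read '0': s2 → s2
  read '1': s2 → s1
  read '0': s1 → s1
  read '1': s1 → s3
  read '0': s3 → s3
s0 -> s0 -> s0 -> s2 -> s2 -> s1 -> s1 -> s3 -> s3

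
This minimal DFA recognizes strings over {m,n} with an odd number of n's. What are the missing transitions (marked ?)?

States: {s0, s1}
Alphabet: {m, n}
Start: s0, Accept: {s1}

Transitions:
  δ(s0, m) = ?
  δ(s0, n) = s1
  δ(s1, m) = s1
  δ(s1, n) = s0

From the language and accept set, identify what each state tracks — s0: even number of n's so far; s1: odd number of n's so far.
Each missing δ(q, a) is the state matching the new tracked value after reading a.
δ(s0, m) = s0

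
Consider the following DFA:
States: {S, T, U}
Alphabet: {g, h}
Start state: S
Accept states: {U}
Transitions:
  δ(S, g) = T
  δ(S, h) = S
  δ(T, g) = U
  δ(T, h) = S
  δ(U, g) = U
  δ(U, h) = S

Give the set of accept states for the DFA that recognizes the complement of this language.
Complement accept states = All states \ Original accept states
= {S, T, U} \ {U}
{S, T}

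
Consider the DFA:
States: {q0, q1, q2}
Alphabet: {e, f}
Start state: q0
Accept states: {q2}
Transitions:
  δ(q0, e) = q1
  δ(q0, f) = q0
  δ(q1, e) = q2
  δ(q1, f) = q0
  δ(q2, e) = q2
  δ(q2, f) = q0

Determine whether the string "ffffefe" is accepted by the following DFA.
Processing string "ffffefe":
  q0 --f--> q0
  q0 --f--> q0
  q0 --f--> q0
  q0 --f--> q0
  q0 --e--> q1
  q1 --f--> q0
  q0 --e--> q1
Final state: q1
Accept states: {q2}
No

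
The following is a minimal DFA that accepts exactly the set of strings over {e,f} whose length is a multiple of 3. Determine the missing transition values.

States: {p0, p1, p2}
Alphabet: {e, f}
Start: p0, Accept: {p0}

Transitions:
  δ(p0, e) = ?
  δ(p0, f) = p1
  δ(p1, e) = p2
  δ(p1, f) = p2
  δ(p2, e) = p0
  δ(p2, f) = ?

From the language and accept set, identify what each state tracks — p0: length ≡ 0 (mod 3); p1: length ≡ 1 (mod 3); p2: length ≡ 2 (mod 3).
Each missing δ(q, a) is the state matching the new tracked value after reading a.
δ(p0, e) = p1; δ(p2, f) = p0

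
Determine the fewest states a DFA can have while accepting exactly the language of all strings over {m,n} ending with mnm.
By Myhill–Nerode, count the distinguishable equivalence classes: 4 classes — one per longest suffix of the input that is a prefix of 'mnm' (lengths 0 through 3); only the length-3 class is accepting.
4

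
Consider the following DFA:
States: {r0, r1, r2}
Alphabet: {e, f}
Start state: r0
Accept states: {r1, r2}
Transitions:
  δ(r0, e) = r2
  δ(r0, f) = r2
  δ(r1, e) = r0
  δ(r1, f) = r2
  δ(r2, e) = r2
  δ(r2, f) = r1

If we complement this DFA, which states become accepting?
Complement accept states = All states \ Original accept states
= {r0, r1, r2} \ {r1, r2}
{r0}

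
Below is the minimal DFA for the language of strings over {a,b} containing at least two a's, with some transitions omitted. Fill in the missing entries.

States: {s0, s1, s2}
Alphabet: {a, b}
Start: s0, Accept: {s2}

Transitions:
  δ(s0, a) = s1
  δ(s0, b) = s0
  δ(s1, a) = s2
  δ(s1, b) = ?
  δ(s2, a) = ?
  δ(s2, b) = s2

From the language and accept set, identify what each state tracks — s0: zero a's seen; s1: one a seen; s2: ≥ two a's seen.
Each missing δ(q, a) is the state matching the new tracked value after reading a.
δ(s1, b) = s1; δ(s2, a) = s2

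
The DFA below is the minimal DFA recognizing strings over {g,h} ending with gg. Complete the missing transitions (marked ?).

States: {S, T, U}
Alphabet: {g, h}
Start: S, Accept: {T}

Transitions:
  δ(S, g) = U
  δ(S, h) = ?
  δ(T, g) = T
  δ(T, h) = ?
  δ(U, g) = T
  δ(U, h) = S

From the language and accept set, identify what each state tracks — S: last symbol not g; T: two trailing g's; U: one trailing g.
Each missing δ(q, a) is the state matching the new tracked value after reading a.
δ(S, h) = S; δ(T, h) = S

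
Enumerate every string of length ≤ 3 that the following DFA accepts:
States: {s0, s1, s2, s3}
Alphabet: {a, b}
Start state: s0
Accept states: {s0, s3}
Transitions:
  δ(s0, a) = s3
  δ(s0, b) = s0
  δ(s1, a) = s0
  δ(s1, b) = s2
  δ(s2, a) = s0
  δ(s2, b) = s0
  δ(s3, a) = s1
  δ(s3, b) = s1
ε, a, b, ba, bb, aaa, aba, bba, bbb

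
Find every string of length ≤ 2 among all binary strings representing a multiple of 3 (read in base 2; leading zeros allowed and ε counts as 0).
ε, 0, 00, 11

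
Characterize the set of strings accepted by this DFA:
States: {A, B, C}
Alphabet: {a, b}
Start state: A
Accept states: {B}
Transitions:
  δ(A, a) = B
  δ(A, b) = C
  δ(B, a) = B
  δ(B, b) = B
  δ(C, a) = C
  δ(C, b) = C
Testing a few strings:
  'bbb' → reject
  'abb' → accept
  'bb' → reject
  'aa' → accept
State roles: A=no input read; B=started with a; C=started with b (dead)
All strings over {a,b} starting with a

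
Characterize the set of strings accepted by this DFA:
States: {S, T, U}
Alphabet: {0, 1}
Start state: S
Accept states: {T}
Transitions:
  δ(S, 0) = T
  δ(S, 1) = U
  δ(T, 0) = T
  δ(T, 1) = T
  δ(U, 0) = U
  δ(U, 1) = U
Testing a few strings:
  '0' → accept
  '011' → accept
  '1' → reject
  '01' → accept
State roles: S=no input read; T=started with 0; U=started with 1 (dead)
All binary strings starting with 0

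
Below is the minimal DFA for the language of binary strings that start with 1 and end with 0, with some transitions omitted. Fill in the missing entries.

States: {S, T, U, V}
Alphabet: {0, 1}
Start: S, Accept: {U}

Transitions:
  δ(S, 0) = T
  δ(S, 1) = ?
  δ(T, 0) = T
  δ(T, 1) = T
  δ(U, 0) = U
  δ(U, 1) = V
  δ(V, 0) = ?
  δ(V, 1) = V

From the language and accept set, identify what each state tracks — S: no input read; T: started with 0 (dead); U: started with 1, last symbol 0; V: started with 1, last symbol 1.
Each missing δ(q, a) is the state matching the new tracked value after reading a.
δ(S, 1) = V; δ(V, 0) = U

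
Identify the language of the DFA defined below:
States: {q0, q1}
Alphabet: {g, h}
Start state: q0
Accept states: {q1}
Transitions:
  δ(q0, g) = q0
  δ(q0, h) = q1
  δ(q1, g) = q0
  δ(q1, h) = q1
Testing a few strings:
  'hhg' → reject
  'hhh' → accept
  'ggg' → reject
  'hh' → accept
State roles: q0=last symbol not h; q1=last symbol is h
All strings over {g,h} ending with h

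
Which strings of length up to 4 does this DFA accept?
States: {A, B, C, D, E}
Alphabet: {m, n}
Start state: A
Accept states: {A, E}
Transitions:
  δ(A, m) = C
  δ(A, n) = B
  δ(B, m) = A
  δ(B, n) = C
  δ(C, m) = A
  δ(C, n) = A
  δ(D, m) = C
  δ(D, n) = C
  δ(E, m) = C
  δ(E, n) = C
ε, mm, mn, nm, nnm, nnn, mmmm, mmmn, mmnm, mnmm, mnmn, mnnm, nmmm, nmmn, nmnm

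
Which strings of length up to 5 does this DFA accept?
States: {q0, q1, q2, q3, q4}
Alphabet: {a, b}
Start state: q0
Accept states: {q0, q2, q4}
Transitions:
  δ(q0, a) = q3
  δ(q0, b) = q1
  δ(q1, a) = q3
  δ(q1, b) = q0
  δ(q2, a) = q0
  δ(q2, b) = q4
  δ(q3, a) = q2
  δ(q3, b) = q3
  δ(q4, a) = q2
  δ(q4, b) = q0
ε, aa, bb, aaa, aab, aba, baa, aaba, aabb, abaa, abab, abba, baaa, baab, baba, bbaa, bbbb, aaaaa, aaabb, aabaa, aabab, ababa, ababb, abbaa, abbab, abbba, baaba, baabb, babaa, babab, babba, bbaaa, bbaab, bbaba, bbbaa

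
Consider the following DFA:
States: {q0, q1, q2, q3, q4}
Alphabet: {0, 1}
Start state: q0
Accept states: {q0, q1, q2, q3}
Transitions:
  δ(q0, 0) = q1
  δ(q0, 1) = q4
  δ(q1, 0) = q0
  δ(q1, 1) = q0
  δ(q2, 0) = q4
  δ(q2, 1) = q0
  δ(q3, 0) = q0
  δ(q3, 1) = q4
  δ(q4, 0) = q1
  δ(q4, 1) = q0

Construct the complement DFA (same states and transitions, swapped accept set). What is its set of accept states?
Complement accept states = All states \ Original accept states
= {q0, q1, q2, q3, q4} \ {q0, q1, q2, q3}
{q4}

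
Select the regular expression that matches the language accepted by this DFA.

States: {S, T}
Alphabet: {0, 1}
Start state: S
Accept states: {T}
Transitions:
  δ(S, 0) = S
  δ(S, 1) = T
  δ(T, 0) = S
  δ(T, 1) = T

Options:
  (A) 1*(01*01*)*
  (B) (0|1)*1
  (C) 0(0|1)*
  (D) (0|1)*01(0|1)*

Check each option against the DFA on short strings; one disagreement eliminates an option:
  (A) 1*(01*01*)*: on ε the DFA stays in S and rejects (S ∉ Accept), but the regex matches it → eliminate
  (B) (0|1)*1: agrees with the DFA on every string of length ≤ 6
  (C) 0(0|1)*: on '0' the DFA goes S → S and rejects (S ∉ Accept), but the regex matches it → eliminate
  (D) (0|1)*01(0|1)*: on '1' the DFA goes S → T and accepts (T ∈ Accept), but the regex does not match it → eliminate
Only (B) is consistent with the DFA.
(B) (0|1)*1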